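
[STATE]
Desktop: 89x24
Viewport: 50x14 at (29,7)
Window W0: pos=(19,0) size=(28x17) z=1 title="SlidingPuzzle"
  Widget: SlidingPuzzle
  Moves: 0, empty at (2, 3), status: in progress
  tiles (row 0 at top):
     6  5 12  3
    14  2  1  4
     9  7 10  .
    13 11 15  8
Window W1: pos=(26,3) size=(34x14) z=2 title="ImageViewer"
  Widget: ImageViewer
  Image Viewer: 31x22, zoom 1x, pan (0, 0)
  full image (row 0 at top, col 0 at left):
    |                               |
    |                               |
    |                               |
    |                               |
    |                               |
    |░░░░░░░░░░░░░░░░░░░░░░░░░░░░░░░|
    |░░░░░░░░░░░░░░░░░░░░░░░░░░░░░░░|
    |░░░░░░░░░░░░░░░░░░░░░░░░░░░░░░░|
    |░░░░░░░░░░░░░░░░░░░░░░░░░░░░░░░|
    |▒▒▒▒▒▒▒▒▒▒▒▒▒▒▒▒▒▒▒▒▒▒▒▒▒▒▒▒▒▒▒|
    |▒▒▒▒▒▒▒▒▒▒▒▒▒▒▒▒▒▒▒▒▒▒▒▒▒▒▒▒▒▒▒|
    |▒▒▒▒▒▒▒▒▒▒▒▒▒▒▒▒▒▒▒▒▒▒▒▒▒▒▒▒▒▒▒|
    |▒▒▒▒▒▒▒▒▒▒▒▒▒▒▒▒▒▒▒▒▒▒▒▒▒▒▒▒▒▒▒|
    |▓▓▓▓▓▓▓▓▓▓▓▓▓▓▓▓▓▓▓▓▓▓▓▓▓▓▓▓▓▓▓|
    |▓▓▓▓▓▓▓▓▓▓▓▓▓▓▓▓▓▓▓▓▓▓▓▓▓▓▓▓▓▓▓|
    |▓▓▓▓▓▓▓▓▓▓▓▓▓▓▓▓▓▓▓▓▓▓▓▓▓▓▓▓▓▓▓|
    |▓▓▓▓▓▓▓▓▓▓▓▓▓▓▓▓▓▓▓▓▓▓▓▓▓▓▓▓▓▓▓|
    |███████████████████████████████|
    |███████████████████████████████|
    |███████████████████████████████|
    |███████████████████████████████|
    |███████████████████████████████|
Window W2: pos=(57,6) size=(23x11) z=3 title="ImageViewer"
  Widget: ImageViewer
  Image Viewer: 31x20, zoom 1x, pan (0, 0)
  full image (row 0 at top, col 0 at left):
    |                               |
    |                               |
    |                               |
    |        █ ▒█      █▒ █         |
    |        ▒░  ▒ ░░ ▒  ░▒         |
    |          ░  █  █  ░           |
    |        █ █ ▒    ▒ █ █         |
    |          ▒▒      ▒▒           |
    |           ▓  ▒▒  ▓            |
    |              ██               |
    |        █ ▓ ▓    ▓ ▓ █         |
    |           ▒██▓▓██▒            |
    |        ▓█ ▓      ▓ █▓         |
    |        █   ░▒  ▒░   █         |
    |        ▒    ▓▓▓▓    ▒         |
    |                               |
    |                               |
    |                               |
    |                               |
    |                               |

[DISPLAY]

                            ┃ ImageViewer         
                            ┠─────────────────────
                            ┃                     
                            ┃                     
░░░░░░░░░░░░░░░░░░░░░░░░░░░░┃                     
░░░░░░░░░░░░░░░░░░░░░░░░░░░░┃        █ ▒█      █▒ 
░░░░░░░░░░░░░░░░░░░░░░░░░░░░┃        ▒░  ▒ ░░ ▒  ░
░░░░░░░░░░░░░░░░░░░░░░░░░░░░┃          ░  █  █  ░ 
▒▒▒▒▒▒▒▒▒▒▒▒▒▒▒▒▒▒▒▒▒▒▒▒▒▒▒▒┃        █ █ ▒    ▒ █ 
━━━━━━━━━━━━━━━━━━━━━━━━━━━━┗━━━━━━━━━━━━━━━━━━━━━
                                                  
                                                  
                                                  
                                                  


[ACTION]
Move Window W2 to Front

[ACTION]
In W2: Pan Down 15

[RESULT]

                            ┃ ImageViewer         
                            ┠─────────────────────
                            ┃                     
                            ┃                     
░░░░░░░░░░░░░░░░░░░░░░░░░░░░┃                     
░░░░░░░░░░░░░░░░░░░░░░░░░░░░┃                     
░░░░░░░░░░░░░░░░░░░░░░░░░░░░┃                     
░░░░░░░░░░░░░░░░░░░░░░░░░░░░┃                     
▒▒▒▒▒▒▒▒▒▒▒▒▒▒▒▒▒▒▒▒▒▒▒▒▒▒▒▒┃                     
━━━━━━━━━━━━━━━━━━━━━━━━━━━━┗━━━━━━━━━━━━━━━━━━━━━
                                                  
                                                  
                                                  
                                                  


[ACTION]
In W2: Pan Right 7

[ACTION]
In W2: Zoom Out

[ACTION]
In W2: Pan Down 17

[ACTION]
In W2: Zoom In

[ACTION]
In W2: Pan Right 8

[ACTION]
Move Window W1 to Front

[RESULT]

                              ┃mageViewer         
                              ┃───────────────────
                              ┃                   
                              ┃                   
░░░░░░░░░░░░░░░░░░░░░░░░░░░░░ ┃                   
░░░░░░░░░░░░░░░░░░░░░░░░░░░░░ ┃                   
░░░░░░░░░░░░░░░░░░░░░░░░░░░░░ ┃                   
░░░░░░░░░░░░░░░░░░░░░░░░░░░░░ ┃                   
▒▒▒▒▒▒▒▒▒▒▒▒▒▒▒▒▒▒▒▒▒▒▒▒▒▒▒▒▒ ┃                   
━━━━━━━━━━━━━━━━━━━━━━━━━━━━━━┛━━━━━━━━━━━━━━━━━━━
                                                  
                                                  
                                                  
                                                  


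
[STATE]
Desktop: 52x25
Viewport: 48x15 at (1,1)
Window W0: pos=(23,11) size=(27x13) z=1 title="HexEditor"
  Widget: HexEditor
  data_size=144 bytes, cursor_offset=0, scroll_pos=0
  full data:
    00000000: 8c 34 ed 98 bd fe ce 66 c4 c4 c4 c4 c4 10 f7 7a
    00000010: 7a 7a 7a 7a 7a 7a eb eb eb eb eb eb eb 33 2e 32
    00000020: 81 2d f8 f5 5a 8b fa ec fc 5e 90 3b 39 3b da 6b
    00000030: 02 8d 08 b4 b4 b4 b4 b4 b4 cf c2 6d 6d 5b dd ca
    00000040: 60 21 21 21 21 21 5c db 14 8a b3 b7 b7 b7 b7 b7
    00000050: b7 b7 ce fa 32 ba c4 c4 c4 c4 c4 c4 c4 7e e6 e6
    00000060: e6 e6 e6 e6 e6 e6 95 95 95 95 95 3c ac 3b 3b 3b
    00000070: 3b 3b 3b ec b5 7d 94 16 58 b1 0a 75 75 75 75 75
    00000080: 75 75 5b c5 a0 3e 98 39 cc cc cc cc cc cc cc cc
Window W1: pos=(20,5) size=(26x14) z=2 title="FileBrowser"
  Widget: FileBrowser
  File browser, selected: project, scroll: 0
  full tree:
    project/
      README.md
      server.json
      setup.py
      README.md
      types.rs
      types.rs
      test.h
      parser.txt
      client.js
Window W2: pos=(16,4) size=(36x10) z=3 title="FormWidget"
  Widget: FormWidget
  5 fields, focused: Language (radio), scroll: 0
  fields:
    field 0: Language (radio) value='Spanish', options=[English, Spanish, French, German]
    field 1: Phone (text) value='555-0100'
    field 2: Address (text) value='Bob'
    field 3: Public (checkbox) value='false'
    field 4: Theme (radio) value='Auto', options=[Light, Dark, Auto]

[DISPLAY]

                                                
                                                
                                                
               ┏━━━━━━━━━━━━━━━━━━━━━━━━━━━━━━━━
               ┃ FormWidget                     
               ┠────────────────────────────────
               ┃> Language:   ( ) English  (●) S
               ┃  Phone:      [555-0100         
               ┃  Address:    [Bob              
               ┃  Public:     [ ]               
               ┃  Theme:      ( ) Light  ( ) Dar
               ┃                                
               ┗━━━━━━━━━━━━━━━━━━━━━━━━━━━━━━━━
                   ┃    types.rs            ┃bd 
                   ┃    test.h              ┃7a 


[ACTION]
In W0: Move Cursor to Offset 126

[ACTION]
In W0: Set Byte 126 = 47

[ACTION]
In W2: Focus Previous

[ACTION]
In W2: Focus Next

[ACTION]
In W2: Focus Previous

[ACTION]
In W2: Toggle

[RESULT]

                                                
                                                
                                                
               ┏━━━━━━━━━━━━━━━━━━━━━━━━━━━━━━━━
               ┃ FormWidget                     
               ┠────────────────────────────────
               ┃  Language:   ( ) English  (●) S
               ┃  Phone:      [555-0100         
               ┃  Address:    [Bob              
               ┃  Public:     [ ]               
               ┃> Theme:      ( ) Light  ( ) Dar
               ┃                                
               ┗━━━━━━━━━━━━━━━━━━━━━━━━━━━━━━━━
                   ┃    types.rs            ┃bd 
                   ┃    test.h              ┃7a 


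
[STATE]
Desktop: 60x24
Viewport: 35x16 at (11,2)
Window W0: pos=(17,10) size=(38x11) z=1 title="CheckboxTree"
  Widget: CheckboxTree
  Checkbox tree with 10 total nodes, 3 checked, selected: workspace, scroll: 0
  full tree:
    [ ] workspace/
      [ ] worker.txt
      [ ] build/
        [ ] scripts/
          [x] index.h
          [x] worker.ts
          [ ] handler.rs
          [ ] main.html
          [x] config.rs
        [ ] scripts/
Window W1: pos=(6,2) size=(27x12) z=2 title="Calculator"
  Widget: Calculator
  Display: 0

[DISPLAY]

━━━━━━━━━━━━━━━━━━━━━┓             
culator              ┃             
─────────────────────┨             
                    0┃             
┬───┬───┬───┐        ┃             
│ 8 │ 9 │ ÷ │        ┃             
┼───┼───┼───┤        ┃             
│ 5 │ 6 │ × │        ┃             
┼───┼───┼───┤        ┃━━━━━━━━━━━━━
│ 2 │ 3 │ - │        ┃             
┴───┴───┴───┘        ┃─────────────
━━━━━━━━━━━━━━━━━━━━━┛             
      ┃   [ ] worker.txt           
      ┃   [-] build/               
      ┃     [-] scripts/           
      ┃       [x] index.h          


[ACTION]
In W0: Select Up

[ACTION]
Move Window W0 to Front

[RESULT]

━━━━━━━━━━━━━━━━━━━━━┓             
culator              ┃             
─────────────────────┨             
                    0┃             
┬───┬───┬───┐        ┃             
│ 8 │ 9 │ ÷ │        ┃             
┼───┼───┼───┤        ┃             
│ 5 │ 6 │ × │        ┃             
┼───┼─┏━━━━━━━━━━━━━━━━━━━━━━━━━━━━
│ 2 │ ┃ CheckboxTree               
┴───┴─┠────────────────────────────
━━━━━━┃>[-] workspace/             
      ┃   [ ] worker.txt           
      ┃   [-] build/               
      ┃     [-] scripts/           
      ┃       [x] index.h          


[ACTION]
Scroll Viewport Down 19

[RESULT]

┼───┼───┼───┤        ┃             
│ 5 │ 6 │ × │        ┃             
┼───┼─┏━━━━━━━━━━━━━━━━━━━━━━━━━━━━
│ 2 │ ┃ CheckboxTree               
┴───┴─┠────────────────────────────
━━━━━━┃>[-] workspace/             
      ┃   [ ] worker.txt           
      ┃   [-] build/               
      ┃     [-] scripts/           
      ┃       [x] index.h          
      ┃       [x] worker.ts        
      ┃       [ ] handler.rs       
      ┗━━━━━━━━━━━━━━━━━━━━━━━━━━━━
                                   
                                   
                                   


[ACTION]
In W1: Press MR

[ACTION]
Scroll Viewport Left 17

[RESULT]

      ┃├───┼───┼───┼───┤        ┃  
      ┃│ 4 │ 5 │ 6 │ × │        ┃  
      ┃├───┼───┼─┏━━━━━━━━━━━━━━━━━
      ┃│ 1 │ 2 │ ┃ CheckboxTree    
      ┃└───┴───┴─┠─────────────────
      ┗━━━━━━━━━━┃>[-] workspace/  
                 ┃   [ ] worker.txt
                 ┃   [-] build/    
                 ┃     [-] scripts/
                 ┃       [x] index.
                 ┃       [x] worker
                 ┃       [ ] handle
                 ┗━━━━━━━━━━━━━━━━━
                                   
                                   
                                   


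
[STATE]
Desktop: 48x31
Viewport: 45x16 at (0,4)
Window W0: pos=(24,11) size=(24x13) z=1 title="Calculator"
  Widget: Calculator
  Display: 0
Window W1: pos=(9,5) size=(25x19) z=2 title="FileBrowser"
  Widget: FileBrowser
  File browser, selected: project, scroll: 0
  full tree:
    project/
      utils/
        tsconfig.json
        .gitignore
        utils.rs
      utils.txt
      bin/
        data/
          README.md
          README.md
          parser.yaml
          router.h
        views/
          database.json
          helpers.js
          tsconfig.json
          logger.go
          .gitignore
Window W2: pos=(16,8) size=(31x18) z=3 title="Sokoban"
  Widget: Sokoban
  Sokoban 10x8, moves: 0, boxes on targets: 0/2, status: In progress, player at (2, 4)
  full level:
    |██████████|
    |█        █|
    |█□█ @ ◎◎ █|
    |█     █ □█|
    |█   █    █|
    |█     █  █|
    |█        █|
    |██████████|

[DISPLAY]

                                             
         ┏━━━━━━━━━━━━━━━━━━━━━━━┓           
         ┃ FileBrowser           ┃           
         ┠───────────────────────┨           
         ┃> [-] ┏━━━━━━━━━━━━━━━━━━━━━━━━━━━━
         ┃    [+┃ Sokoban                    
         ┃    ut┠────────────────────────────
         ┃    [+┃██████████                  
         ┃      ┃█        █                  
         ┃      ┃█□█ @ ◎◎ █                  
         ┃      ┃█     █ □█                  
         ┃      ┃█   █    █                  
         ┃      ┃█     █  █                  
         ┃      ┃█        █                  
         ┃      ┃██████████                  
         ┃      ┃Moves: 0  0/2               


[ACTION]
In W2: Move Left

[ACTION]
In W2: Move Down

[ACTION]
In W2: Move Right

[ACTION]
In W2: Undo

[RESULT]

                                             
         ┏━━━━━━━━━━━━━━━━━━━━━━━┓           
         ┃ FileBrowser           ┃           
         ┠───────────────────────┨           
         ┃> [-] ┏━━━━━━━━━━━━━━━━━━━━━━━━━━━━
         ┃    [+┃ Sokoban                    
         ┃    ut┠────────────────────────────
         ┃    [+┃██████████                  
         ┃      ┃█        █                  
         ┃      ┃█□█   ◎◎ █                  
         ┃      ┃█  @  █ □█                  
         ┃      ┃█   █    █                  
         ┃      ┃█     █  █                  
         ┃      ┃█        █                  
         ┃      ┃██████████                  
         ┃      ┃Moves: 2  0/2               


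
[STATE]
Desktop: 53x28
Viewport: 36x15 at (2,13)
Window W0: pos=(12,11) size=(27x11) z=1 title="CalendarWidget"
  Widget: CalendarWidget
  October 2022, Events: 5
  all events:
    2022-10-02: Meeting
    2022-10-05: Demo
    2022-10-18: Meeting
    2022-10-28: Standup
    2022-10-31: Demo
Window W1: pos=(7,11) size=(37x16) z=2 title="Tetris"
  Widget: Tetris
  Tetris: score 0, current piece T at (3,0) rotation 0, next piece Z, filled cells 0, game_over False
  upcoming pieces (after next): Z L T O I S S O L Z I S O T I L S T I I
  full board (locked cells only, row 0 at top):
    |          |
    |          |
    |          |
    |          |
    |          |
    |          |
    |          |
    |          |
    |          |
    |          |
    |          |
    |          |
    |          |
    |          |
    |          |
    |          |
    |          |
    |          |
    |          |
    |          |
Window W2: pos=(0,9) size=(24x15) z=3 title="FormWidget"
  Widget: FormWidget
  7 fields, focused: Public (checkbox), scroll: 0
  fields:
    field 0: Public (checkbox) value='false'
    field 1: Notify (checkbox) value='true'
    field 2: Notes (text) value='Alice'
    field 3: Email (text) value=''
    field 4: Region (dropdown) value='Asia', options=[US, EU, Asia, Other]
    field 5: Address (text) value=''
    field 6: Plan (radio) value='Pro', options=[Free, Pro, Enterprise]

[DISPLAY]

 Notify:     [x]     ┃──────────────
 Notes:      [Alice ]┃              
 Email:      [      ]┃              
 Region:     [Asia ▼]┃              
 Address:    [      ]┃              
 Plan:       ( ) Free┃              
                     ┃              
                     ┃:             
                     ┃              
                     ┃              
━━━━━━━━━━━━━━━━━━━━━┛              
     ┃          │                   
     ┃          │                   
     ┗━━━━━━━━━━━━━━━━━━━━━━━━━━━━━━
                                    


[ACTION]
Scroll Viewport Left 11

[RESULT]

┃  Notify:     [x]     ┃────────────
┃  Notes:      [Alice ]┃            
┃  Email:      [      ]┃            
┃  Region:     [Asia ▼]┃            
┃  Address:    [      ]┃            
┃  Plan:       ( ) Free┃            
┃                      ┃            
┃                      ┃:           
┃                      ┃            
┃                      ┃            
┗━━━━━━━━━━━━━━━━━━━━━━┛            
       ┃          │                 
       ┃          │                 
       ┗━━━━━━━━━━━━━━━━━━━━━━━━━━━━
                                    


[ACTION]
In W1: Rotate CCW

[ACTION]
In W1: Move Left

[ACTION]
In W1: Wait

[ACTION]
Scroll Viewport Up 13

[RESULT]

                                    
                                    
                                    
                                    
                                    
                                    
                                    
                                    
                                    
┏━━━━━━━━━━━━━━━━━━━━━━┓            
┃ FormWidget           ┃            
┠──────────────────────┨━━━━━━━━━━━━
┃> Public:     [ ]     ┃            
┃  Notify:     [x]     ┃────────────
┃  Notes:      [Alice ]┃            


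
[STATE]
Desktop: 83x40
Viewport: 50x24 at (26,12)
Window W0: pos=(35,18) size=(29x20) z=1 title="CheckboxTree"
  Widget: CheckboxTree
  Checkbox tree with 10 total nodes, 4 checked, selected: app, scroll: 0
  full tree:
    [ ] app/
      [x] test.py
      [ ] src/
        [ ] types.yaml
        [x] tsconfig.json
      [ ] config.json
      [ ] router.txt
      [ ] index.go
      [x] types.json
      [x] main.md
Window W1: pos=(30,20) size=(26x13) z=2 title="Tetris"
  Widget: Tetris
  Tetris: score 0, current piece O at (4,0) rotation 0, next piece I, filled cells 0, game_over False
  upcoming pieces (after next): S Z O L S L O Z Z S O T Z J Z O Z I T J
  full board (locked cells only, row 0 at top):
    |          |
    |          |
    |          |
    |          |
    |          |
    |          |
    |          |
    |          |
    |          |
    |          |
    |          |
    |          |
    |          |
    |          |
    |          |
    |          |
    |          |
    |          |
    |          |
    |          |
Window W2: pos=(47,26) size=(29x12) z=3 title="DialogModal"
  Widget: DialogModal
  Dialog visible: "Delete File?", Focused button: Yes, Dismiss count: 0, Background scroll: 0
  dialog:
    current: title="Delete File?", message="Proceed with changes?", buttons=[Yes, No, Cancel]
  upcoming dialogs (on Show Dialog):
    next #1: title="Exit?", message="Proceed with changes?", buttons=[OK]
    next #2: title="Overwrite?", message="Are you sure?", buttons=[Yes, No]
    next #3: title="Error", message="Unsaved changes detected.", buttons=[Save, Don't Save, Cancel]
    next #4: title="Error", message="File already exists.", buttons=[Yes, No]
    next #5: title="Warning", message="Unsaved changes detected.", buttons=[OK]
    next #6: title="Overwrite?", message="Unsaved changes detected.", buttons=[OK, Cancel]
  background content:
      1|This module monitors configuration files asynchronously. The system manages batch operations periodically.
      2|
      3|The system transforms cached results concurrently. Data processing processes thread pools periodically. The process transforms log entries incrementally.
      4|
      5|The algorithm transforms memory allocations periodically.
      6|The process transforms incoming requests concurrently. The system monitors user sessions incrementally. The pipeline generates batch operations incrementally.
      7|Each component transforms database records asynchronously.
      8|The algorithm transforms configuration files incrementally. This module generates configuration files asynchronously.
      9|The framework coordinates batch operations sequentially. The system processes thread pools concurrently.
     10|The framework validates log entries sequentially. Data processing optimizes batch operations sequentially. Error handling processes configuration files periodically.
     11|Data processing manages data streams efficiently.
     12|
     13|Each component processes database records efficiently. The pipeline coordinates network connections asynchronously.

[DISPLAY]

                                                  
                                                  
                                                  
                                                  
                                                  
                                                  
         ┏━━━━━━━━━━━━━━━━━━━━━━━━━━━┓            
         ┃ CheckboxTree              ┃            
    ┏━━━━━━━━━━━━━━━━━━━━━━━━┓───────┨            
    ┃ Tetris                 ┃       ┃            
    ┠────────────────────────┨       ┃            
    ┃          │Next:        ┃       ┃            
    ┃          │████         ┃       ┃            
    ┃          │             ┃on     ┃            
    ┃          │     ┏━━━━━━━━━━━━━━━━━━━━━━━━━━━┓
    ┃          │     ┃ DialogModal               ┃
    ┃          │     ┠───────────────────────────┨
    ┃          │Score┃This module monitors config┃
    ┃          │0    ┃  ┌─────────────────────┐  ┃
    ┃          │     ┃Th│     Delete File?    │he┃
    ┗━━━━━━━━━━━━━━━━┃  │Proceed with changes?│  ┃
         ┃           ┃Th│ [Yes]  No   Cancel  │me┃
         ┃           ┃Th└─────────────────────┘co┃
         ┃           ┃Each component transforms d┃


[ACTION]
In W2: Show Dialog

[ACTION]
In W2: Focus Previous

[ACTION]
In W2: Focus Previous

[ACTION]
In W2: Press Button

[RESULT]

                                                  
                                                  
                                                  
                                                  
                                                  
                                                  
         ┏━━━━━━━━━━━━━━━━━━━━━━━━━━━┓            
         ┃ CheckboxTree              ┃            
    ┏━━━━━━━━━━━━━━━━━━━━━━━━┓───────┨            
    ┃ Tetris                 ┃       ┃            
    ┠────────────────────────┨       ┃            
    ┃          │Next:        ┃       ┃            
    ┃          │████         ┃       ┃            
    ┃          │             ┃on     ┃            
    ┃          │     ┏━━━━━━━━━━━━━━━━━━━━━━━━━━━┓
    ┃          │     ┃ DialogModal               ┃
    ┃          │     ┠───────────────────────────┨
    ┃          │Score┃This module monitors config┃
    ┃          │0    ┃                           ┃
    ┃          │     ┃The system transforms cache┃
    ┗━━━━━━━━━━━━━━━━┃                           ┃
         ┃           ┃The algorithm transforms me┃
         ┃           ┃The process transforms inco┃
         ┃           ┃Each component transforms d┃


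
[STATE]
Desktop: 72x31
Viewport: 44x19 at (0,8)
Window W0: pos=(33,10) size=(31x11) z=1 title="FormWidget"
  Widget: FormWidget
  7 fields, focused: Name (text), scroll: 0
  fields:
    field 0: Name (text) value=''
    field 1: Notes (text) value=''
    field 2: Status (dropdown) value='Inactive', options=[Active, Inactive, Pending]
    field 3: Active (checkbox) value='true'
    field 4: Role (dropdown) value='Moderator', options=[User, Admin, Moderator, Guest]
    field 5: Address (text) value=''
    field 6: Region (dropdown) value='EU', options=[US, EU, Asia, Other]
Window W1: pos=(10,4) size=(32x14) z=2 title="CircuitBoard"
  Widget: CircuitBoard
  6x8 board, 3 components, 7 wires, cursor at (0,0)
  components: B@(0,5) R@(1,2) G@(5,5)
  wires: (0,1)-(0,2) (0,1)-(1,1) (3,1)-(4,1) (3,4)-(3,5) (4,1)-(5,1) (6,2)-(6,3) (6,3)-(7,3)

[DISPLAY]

          ┃0  [.]  · ─ ·           B     ┃  
          ┃        │                     ┃  
          ┃1       ·   R                 ┃━━
          ┃                              ┃ge
          ┃2                             ┃──
          ┃                              ┃  
          ┃3       ·           · ─ ·     ┃  
          ┃        │                     ┃: 
          ┃4       ·                     ┃: 
          ┗━━━━━━━━━━━━━━━━━━━━━━━━━━━━━━┛  
                                 ┃  Address:
                                 ┃  Region: 
                                 ┗━━━━━━━━━━
                                            
                                            
                                            
                                            
                                            
                                            


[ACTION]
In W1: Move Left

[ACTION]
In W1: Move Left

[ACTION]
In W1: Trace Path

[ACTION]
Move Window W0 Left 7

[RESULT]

          ┃0  [.]  · ─ ·           B     ┃  
          ┃        │                     ┃  
          ┃1       ·   R                 ┃━━
          ┃                              ┃  
          ┃2                             ┃──
          ┃                              ┃  
          ┃3       ·           · ─ ·     ┃  
          ┃        │                     ┃In
          ┃4       ·                     ┃x]
          ┗━━━━━━━━━━━━━━━━━━━━━━━━━━━━━━┛Mo
                          ┃  Address:    [  
                          ┃  Region:     [EU
                          ┗━━━━━━━━━━━━━━━━━
                                            
                                            
                                            
                                            
                                            
                                            


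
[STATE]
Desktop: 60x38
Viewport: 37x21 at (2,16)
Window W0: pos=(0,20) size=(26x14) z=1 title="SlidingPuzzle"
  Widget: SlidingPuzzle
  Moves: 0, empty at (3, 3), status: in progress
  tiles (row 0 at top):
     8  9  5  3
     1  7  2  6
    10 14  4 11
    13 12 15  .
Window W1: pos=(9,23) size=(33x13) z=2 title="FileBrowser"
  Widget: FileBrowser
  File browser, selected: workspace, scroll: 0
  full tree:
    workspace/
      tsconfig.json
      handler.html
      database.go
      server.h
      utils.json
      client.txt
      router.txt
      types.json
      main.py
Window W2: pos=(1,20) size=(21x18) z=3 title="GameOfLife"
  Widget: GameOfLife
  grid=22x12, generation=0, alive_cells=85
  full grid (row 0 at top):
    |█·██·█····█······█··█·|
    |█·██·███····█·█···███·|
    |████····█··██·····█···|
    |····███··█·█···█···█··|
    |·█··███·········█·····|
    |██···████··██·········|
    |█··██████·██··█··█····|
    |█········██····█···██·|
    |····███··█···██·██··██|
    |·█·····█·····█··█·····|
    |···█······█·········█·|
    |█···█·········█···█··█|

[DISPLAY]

                                     
                                     
                                     
                                     
━━━━━━━━━━━━━━━━━━━┓━━━┓             
 GameOfLife        ┃   ┃             
───────────────────┨───┨             
Gen: 0             ┃━━━━━━━━━━━━━━━━━
·██·█····█······█··┃                 
·██·███····█·█···██┃─────────────────
███····█··██·····█·┃ace/             
···███··█·█···█···█┃.json            
█··███·········█···┃html             
█···████··██·······┃.go              
··██████·██··█··█··┃                 
········██····█···█┃on               
···███··█···██·██··┃xt               
█·····█·····█··█···┃xt               
··█······█·········┃on               
···█·········█···█·┃━━━━━━━━━━━━━━━━━
                   ┃                 


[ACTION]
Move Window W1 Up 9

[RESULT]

       ┠─────────────────────────────
       ┃> [-] workspace/             
       ┃    tsconfig.json            
       ┃    handler.html             
━━━━━━━━━━━━━━━━━━━┓.go              
 GameOfLife        ┃                 
───────────────────┨on               
Gen: 0             ┃xt               
·██·█····█······█··┃xt               
·██·███····█·█···██┃on               
███····█··██·····█·┃━━━━━━━━━━━━━━━━━
···███··█·█···█···█┃   ┃             
█··███·········█···┃   ┃             
█···████··██·······┃   ┃             
··██████·██··█··█··┃   ┃             
········██····█···█┃   ┃             
···███··█···██·██··┃   ┃             
█·····█·····█··█···┃━━━┛             
··█······█·········┃                 
···█·········█···█·┃                 
                   ┃                 


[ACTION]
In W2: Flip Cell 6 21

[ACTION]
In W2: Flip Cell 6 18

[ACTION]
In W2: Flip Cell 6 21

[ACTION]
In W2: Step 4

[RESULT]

       ┠─────────────────────────────
       ┃> [-] workspace/             
       ┃    tsconfig.json            
       ┃    handler.html             
━━━━━━━━━━━━━━━━━━━┓.go              
 GameOfLife        ┃                 
───────────────────┨on               
Gen: 4             ┃xt               
·······█········██·┃xt               
█··██··██······█···┃on               
·█···██·█·······██·┃━━━━━━━━━━━━━━━━━
█·······█········█·┃   ┃             
······█·█···█······┃   ┃             
···█··█··█·███··███┃   ┃             
··█··██████····█··█┃   ┃             
··█··███·██··█·████┃   ┃             
···█··██···█·█···█·┃   ┃             
····█·██·██······██┃━━━┛             
·····█···········█·┃                 
·············██·█··┃                 
                   ┃                 


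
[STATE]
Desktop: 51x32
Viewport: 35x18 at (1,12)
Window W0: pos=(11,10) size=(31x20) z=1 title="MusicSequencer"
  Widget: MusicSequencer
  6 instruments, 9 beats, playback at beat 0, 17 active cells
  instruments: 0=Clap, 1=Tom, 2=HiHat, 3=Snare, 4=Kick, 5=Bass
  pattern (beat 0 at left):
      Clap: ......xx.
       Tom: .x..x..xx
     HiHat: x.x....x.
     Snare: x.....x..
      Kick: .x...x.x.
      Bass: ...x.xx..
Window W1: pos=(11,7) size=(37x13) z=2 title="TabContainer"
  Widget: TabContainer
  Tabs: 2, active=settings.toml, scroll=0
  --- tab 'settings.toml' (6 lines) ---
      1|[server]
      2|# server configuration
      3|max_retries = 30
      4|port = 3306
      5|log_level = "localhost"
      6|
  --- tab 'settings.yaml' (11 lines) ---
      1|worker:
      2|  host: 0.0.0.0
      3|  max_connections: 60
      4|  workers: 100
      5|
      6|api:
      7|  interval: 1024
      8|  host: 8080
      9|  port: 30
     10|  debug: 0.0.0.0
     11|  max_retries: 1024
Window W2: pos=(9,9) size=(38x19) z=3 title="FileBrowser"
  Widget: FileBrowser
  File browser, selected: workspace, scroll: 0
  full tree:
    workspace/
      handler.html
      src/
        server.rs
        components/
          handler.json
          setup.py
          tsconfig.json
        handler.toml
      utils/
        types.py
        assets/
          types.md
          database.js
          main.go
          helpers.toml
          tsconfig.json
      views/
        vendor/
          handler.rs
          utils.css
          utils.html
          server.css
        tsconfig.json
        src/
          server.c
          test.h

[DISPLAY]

        ┃> [-] workspace/          
        ┃    handler.html          
        ┃    [+] src/              
        ┃    [+] utils/            
        ┃    [+] views/            
        ┃                          
        ┃                          
        ┃                          
        ┃                          
        ┃                          
        ┃                          
        ┃                          
        ┃                          
        ┃                          
        ┃                          
        ┗━━━━━━━━━━━━━━━━━━━━━━━━━━
          ┃                        
          ┗━━━━━━━━━━━━━━━━━━━━━━━━


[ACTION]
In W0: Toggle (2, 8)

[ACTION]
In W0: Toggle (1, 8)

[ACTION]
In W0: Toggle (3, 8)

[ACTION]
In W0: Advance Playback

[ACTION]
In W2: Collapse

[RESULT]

        ┃> [+] workspace/          
        ┃                          
        ┃                          
        ┃                          
        ┃                          
        ┃                          
        ┃                          
        ┃                          
        ┃                          
        ┃                          
        ┃                          
        ┃                          
        ┃                          
        ┃                          
        ┃                          
        ┗━━━━━━━━━━━━━━━━━━━━━━━━━━
          ┃                        
          ┗━━━━━━━━━━━━━━━━━━━━━━━━


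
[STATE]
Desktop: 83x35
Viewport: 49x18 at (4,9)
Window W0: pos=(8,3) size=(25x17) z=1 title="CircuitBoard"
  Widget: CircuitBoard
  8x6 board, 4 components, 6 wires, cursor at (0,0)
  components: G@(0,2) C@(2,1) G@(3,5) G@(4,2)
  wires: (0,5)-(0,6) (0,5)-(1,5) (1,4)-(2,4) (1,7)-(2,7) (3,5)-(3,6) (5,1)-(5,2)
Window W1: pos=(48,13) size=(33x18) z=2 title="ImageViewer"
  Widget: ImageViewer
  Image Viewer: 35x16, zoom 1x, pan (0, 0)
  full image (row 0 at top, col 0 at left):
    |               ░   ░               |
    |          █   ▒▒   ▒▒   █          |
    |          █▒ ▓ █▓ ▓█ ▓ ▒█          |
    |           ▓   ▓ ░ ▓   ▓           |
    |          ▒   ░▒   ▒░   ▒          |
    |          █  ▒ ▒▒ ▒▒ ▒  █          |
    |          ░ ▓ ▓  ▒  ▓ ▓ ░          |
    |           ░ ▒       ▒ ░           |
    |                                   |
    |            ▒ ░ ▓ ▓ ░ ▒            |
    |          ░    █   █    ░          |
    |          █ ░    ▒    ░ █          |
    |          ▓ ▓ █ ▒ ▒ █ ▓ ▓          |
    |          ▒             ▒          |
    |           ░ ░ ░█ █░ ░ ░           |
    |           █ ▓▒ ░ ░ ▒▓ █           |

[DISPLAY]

    ┃1                   ·  ┃                    
    ┃                    │  ┃                    
    ┃2       C           ·  ┃                    
    ┃                       ┃                    
    ┃3                      ┃               ┏━━━━
    ┃                       ┃               ┃ Ima
    ┃4           G          ┃               ┠────
    ┃                       ┃               ┃    
    ┃5       · ─ ·          ┃               ┃    
    ┃Cursor: (0,0)          ┃               ┃    
    ┗━━━━━━━━━━━━━━━━━━━━━━━┛               ┃    
                                            ┃    
                                            ┃    
                                            ┃    
                                            ┃    
                                            ┃    
                                            ┃    
                                            ┃    


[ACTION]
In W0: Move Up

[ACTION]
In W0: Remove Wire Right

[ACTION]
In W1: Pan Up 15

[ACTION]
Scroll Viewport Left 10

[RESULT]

        ┃1                   ·  ┃                
        ┃                    │  ┃                
        ┃2       C           ·  ┃                
        ┃                       ┃                
        ┃3                      ┃               ┏
        ┃                       ┃               ┃
        ┃4           G          ┃               ┠
        ┃                       ┃               ┃
        ┃5       · ─ ·          ┃               ┃
        ┃Cursor: (0,0)          ┃               ┃
        ┗━━━━━━━━━━━━━━━━━━━━━━━┛               ┃
                                                ┃
                                                ┃
                                                ┃
                                                ┃
                                                ┃
                                                ┃
                                                ┃
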